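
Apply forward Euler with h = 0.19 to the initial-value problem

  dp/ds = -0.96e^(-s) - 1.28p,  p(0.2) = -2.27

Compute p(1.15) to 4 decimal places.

Euler: p_{n+1} = p_n + h·f(s_n, p_n).
s=0.200000, p=-2.270000: f=2.119618 → p ← -2.270000 + 0.19·2.119618 = -1.867272
s=0.390000, p=-1.867272: f=1.740134 → p ← -1.867272 + 0.19·1.740134 = -1.536647
s=0.580000, p=-1.536647: f=1.429406 → p ← -1.536647 + 0.19·1.429406 = -1.265060
s=0.770000, p=-1.265060: f=1.174784 → p ← -1.265060 + 0.19·1.174784 = -1.041851
s=0.960000, p=-1.041851: f=0.965992 → p ← -1.041851 + 0.19·0.965992 = -0.858312
p(1.15) ≈ -0.8583

-0.8583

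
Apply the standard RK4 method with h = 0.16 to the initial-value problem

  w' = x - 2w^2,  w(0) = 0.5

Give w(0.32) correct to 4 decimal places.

RK4: k1 = f(x_n, w_n); k2 = f(x_n + h/2, w_n + (h/2)·k1); k3 = f(x_n + h/2, w_n + (h/2)·k2); k4 = f(x_n + h, w_n + h·k3); w_{n+1} = w_n + (h/6)·(k1 + 2k2 + 2k3 + k4).
x=0.000000, w=0.500000:
  k1 = f(0.000000, 0.500000) = -0.500000
  k2 = f(0.080000, 0.460000) = -0.343200
  k3 = f(0.080000, 0.472544) = -0.366596
  k4 = f(0.160000, 0.441345) = -0.229570
  w ← 0.500000 + (0.16/6)·(k1 + 2k2 + 2k3 + k4) = 0.442689
x=0.160000, w=0.442689:
  k1 = f(0.160000, 0.442689) = -0.231947
  k2 = f(0.240000, 0.424133) = -0.119778
  k3 = f(0.240000, 0.433107) = -0.135163
  k4 = f(0.320000, 0.421063) = -0.034588
  w ← 0.442689 + (0.16/6)·(k1 + 2k2 + 2k3 + k4) = 0.421985
w(0.32) ≈ 0.4220

0.4220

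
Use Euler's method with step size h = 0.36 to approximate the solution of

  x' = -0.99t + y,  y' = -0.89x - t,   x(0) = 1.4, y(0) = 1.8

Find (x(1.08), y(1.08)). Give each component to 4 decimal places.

Euler on (x,y): x_{n+1} = x_n + h·x', y_{n+1} = y_n + h·y'.
0.000000: (1.400000, 1.800000); f=(1.800000, -1.246000) → (2.048000, 1.351440)
0.360000: (2.048000, 1.351440); f=(0.995040, -2.182720) → (2.406214, 0.565661)
0.720000: (2.406214, 0.565661); f=(-0.147139, -2.861531) → (2.353244, -0.464490)
(x(1.08), y(1.08)) ≈ (2.3532, -0.4645)

2.3532, -0.4645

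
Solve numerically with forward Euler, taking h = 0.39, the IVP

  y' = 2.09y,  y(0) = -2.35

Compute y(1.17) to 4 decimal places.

-14.0530

Euler: y_{n+1} = y_n + h·f(t_n, y_n).
t=0.000000, y=-2.350000: f=-4.911500 → y ← -2.350000 + 0.39·(-4.911500) = -4.265485
t=0.390000, y=-4.265485: f=-8.914864 → y ← -4.265485 + 0.39·(-8.914864) = -7.742282
t=0.780000, y=-7.742282: f=-16.181369 → y ← -7.742282 + 0.39·(-16.181369) = -14.053016
y(1.17) ≈ -14.0530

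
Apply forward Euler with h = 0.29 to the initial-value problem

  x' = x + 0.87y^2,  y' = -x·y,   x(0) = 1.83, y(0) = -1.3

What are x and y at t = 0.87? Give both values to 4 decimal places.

Euler on (x,y): x_{n+1} = x_n + h·x', y_{n+1} = y_n + h·y'.
0.000000: (1.830000, -1.300000); f=(3.300300, 2.379000) → (2.787087, -0.610090)
0.290000: (2.787087, -0.610090); f=(3.110910, 1.700374) → (3.689251, -0.116982)
0.580000: (3.689251, -0.116982); f=(3.701156, 0.431574) → (4.762586, 0.008175)
(x(0.87), y(0.87)) ≈ (4.7626, 0.0082)

4.7626, 0.0082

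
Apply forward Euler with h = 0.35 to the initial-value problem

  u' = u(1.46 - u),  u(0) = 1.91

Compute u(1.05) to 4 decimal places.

Euler: u_{n+1} = u_n + h·f(x_n, u_n).
x=0.000000, u=1.910000: f=-0.859500 → u ← 1.910000 + 0.35·(-0.859500) = 1.609175
x=0.350000, u=1.609175: f=-0.240049 → u ← 1.609175 + 0.35·(-0.240049) = 1.525158
x=0.700000, u=1.525158: f=-0.099376 → u ← 1.525158 + 0.35·(-0.099376) = 1.490376
u(1.05) ≈ 1.4904

1.4904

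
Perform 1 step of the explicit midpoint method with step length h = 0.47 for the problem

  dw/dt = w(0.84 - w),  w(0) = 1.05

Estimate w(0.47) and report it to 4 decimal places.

Midpoint: k1 = f(t_n, w_n); k2 = f(t_n + h/2, w_n + (h/2)·k1); w_{n+1} = w_n + h·k2.
t=0.000000, w=1.050000:
  k1 = f(0.000000, 1.050000) = -0.220500
  k2 = f(0.235000, 0.998182) = -0.157895
  w ← 1.050000 + 0.47·(-0.157895) = 0.975789
w(0.47) ≈ 0.9758

0.9758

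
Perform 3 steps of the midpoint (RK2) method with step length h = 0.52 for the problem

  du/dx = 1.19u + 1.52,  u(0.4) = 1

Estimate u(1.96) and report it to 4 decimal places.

12.2323

Midpoint: k1 = f(x_n, u_n); k2 = f(x_n + h/2, u_n + (h/2)·k1); u_{n+1} = u_n + h·k2.
x=0.400000, u=1.000000:
  k1 = f(0.400000, 1.000000) = 2.710000
  k2 = f(0.660000, 1.704600) = 3.548474
  u ← 1.000000 + 0.52·3.548474 = 2.845206
x=0.920000, u=2.845206:
  k1 = f(0.920000, 2.845206) = 4.905796
  k2 = f(1.180000, 4.120713) = 6.423649
  u ← 2.845206 + 0.52·6.423649 = 6.185504
x=1.440000, u=6.185504:
  k1 = f(1.440000, 6.185504) = 8.880750
  k2 = f(1.700000, 8.494499) = 11.628454
  u ← 6.185504 + 0.52·11.628454 = 12.232300
u(1.96) ≈ 12.2323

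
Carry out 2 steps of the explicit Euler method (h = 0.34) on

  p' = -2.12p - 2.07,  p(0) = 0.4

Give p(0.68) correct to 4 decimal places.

Euler: p_{n+1} = p_n + h·f(x_n, p_n).
x=0.000000, p=0.400000: f=-2.918000 → p ← 0.400000 + 0.34·(-2.918000) = -0.592120
x=0.340000, p=-0.592120: f=-0.814706 → p ← -0.592120 + 0.34·(-0.814706) = -0.869120
p(0.68) ≈ -0.8691

-0.8691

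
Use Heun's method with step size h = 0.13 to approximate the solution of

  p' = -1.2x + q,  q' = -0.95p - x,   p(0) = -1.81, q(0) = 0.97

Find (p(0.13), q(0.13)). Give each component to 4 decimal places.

-1.6795, 1.1773

Heun on (p,q): k1 = f(x_n, state_n); k2 = f(x_n + h, state_n + h·k1); state_{n+1} = state_n + (h/2)·(k1 + k2).
0.000000: (-1.810000, 0.970000)
  k1 = (0.970000, 1.719500)
  predictor → (-1.683900, 1.193535)
  k2 = (1.037535, 1.469705)
  → (-1.679510, 1.177298)
(p(0.13), q(0.13)) ≈ (-1.6795, 1.1773)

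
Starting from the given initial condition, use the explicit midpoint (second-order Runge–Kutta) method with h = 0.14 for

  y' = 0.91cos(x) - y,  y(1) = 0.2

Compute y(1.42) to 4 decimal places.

0.2355

Midpoint: k1 = f(x_n, y_n); k2 = f(x_n + h/2, y_n + (h/2)·k1); y_{n+1} = y_n + h·k2.
x=1.000000, y=0.200000:
  k1 = f(1.000000, 0.200000) = 0.291675
  k2 = f(1.070000, 0.220417) = 0.216496
  y ← 0.200000 + 0.14·0.216496 = 0.230309
x=1.140000, y=0.230309:
  k1 = f(1.140000, 0.230309) = 0.149702
  k2 = f(1.210000, 0.240789) = 0.080459
  y ← 0.230309 + 0.14·0.080459 = 0.241574
x=1.280000, y=0.241574:
  k1 = f(1.280000, 0.241574) = 0.019337
  k2 = f(1.350000, 0.242927) = -0.043631
  y ← 0.241574 + 0.14·(-0.043631) = 0.235465
y(1.42) ≈ 0.2355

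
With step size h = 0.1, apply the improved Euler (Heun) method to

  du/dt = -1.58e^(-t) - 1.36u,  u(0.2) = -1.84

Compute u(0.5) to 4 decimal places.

Heun: k1 = f(t_n, u_n); k2 = f(t_n + h, u_n + h·k1); u_{n+1} = u_n + (h/2)·(k1 + k2).
t=0.200000, u=-1.840000:
  k1 = f(0.200000, -1.840000) = 1.208805
  k2 = f(0.300000, -1.719119) = 1.167510
  u ← -1.840000 + (0.1/2)·(1.208805 + 1.167510) = -1.721184
t=0.300000, u=-1.721184:
  k1 = f(0.300000, -1.721184) = 1.170318
  k2 = f(0.400000, -1.604152) = 1.122542
  u ← -1.721184 + (0.1/2)·(1.170318 + 1.122542) = -1.606541
t=0.400000, u=-1.606541:
  k1 = f(0.400000, -1.606541) = 1.125790
  k2 = f(0.500000, -1.493962) = 1.073470
  u ← -1.606541 + (0.1/2)·(1.125790 + 1.073470) = -1.496578
u(0.5) ≈ -1.4966

-1.4966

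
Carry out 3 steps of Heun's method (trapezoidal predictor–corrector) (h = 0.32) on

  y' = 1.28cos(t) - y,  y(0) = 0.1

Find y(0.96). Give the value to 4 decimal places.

Heun: k1 = f(t_n, y_n); k2 = f(t_n + h, y_n + h·k1); y_{n+1} = y_n + (h/2)·(k1 + k2).
t=0.000000, y=0.100000:
  k1 = f(0.000000, 0.100000) = 1.180000
  k2 = f(0.320000, 0.477600) = 0.737421
  y ← 0.100000 + (0.32/2)·(1.180000 + 0.737421) = 0.406787
t=0.320000, y=0.406787:
  k1 = f(0.320000, 0.406787) = 0.808234
  k2 = f(0.640000, 0.665422) = 0.361260
  y ← 0.406787 + (0.32/2)·(0.808234 + 0.361260) = 0.593906
t=0.640000, y=0.593906:
  k1 = f(0.640000, 0.593906) = 0.432776
  k2 = f(0.960000, 0.732395) = 0.001711
  y ← 0.593906 + (0.32/2)·(0.432776 + 0.001711) = 0.663424
y(0.96) ≈ 0.6634

0.6634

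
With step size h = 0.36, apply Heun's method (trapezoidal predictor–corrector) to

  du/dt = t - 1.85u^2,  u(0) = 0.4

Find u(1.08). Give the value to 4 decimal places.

0.6082

Heun: k1 = f(t_n, u_n); k2 = f(t_n + h, u_n + h·k1); u_{n+1} = u_n + (h/2)·(k1 + k2).
t=0.000000, u=0.400000:
  k1 = f(0.000000, 0.400000) = -0.296000
  k2 = f(0.360000, 0.293440) = 0.200702
  u ← 0.400000 + (0.36/2)·(-0.296000 + 0.200702) = 0.382846
t=0.360000, u=0.382846:
  k1 = f(0.360000, 0.382846) = 0.088843
  k2 = f(0.720000, 0.414830) = 0.401645
  u ← 0.382846 + (0.36/2)·(0.088843 + 0.401645) = 0.471134
t=0.720000, u=0.471134:
  k1 = f(0.720000, 0.471134) = 0.309360
  k2 = f(1.080000, 0.582504) = 0.452275
  u ← 0.471134 + (0.36/2)·(0.309360 + 0.452275) = 0.608229
u(1.08) ≈ 0.6082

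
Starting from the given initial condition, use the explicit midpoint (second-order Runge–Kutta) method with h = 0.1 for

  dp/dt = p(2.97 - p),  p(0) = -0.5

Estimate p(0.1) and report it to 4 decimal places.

-0.7087

Midpoint: k1 = f(t_n, p_n); k2 = f(t_n + h/2, p_n + (h/2)·k1); p_{n+1} = p_n + h·k2.
t=0.000000, p=-0.500000:
  k1 = f(0.000000, -0.500000) = -1.735000
  k2 = f(0.050000, -0.586750) = -2.086923
  p ← -0.500000 + 0.1·(-2.086923) = -0.708692
p(0.1) ≈ -0.7087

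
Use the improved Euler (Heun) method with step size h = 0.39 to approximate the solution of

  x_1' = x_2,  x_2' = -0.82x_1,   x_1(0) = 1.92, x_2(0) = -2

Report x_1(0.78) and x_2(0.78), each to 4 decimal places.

-0.0142, -2.6603

Heun on (x_1,x_2): k1 = f(t_n, state_n); k2 = f(t_n + h, state_n + h·k1); state_{n+1} = state_n + (h/2)·(k1 + k2).
0.000000: (1.920000, -2.000000)
  k1 = (-2.000000, -1.574400)
  predictor → (1.140000, -2.614016)
  k2 = (-2.614016, -0.934800)
  → (1.020267, -2.489294)
0.390000: (1.020267, -2.489294)
  k1 = (-2.489294, -0.836619)
  predictor → (0.049442, -2.815575)
  k2 = (-2.815575, -0.040543)
  → (-0.014183, -2.660340)
(x_1(0.78), x_2(0.78)) ≈ (-0.0142, -2.6603)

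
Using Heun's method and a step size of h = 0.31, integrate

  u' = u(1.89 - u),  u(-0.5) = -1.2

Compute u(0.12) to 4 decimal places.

Heun: k1 = f(s_n, u_n); k2 = f(s_n + h, u_n + h·k1); u_{n+1} = u_n + (h/2)·(k1 + k2).
s=-0.500000, u=-1.200000:
  k1 = f(-0.500000, -1.200000) = -3.708000
  k2 = f(-0.190000, -2.349480) = -9.960573
  u ← -1.200000 + (0.31/2)·(-3.708000 + (-9.960573)) = -3.318629
s=-0.190000, u=-3.318629:
  k1 = f(-0.190000, -3.318629) = -17.285506
  k2 = f(0.120000, -8.677136) = -91.692473
  u ← -3.318629 + (0.31/2)·(-17.285506 + (-91.692473)) = -20.210216
u(0.12) ≈ -20.2102

-20.2102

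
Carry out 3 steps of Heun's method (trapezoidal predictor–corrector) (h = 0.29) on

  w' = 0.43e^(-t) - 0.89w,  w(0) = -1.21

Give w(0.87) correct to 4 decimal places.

Heun: k1 = f(t_n, w_n); k2 = f(t_n + h, w_n + h·k1); w_{n+1} = w_n + (h/2)·(k1 + k2).
t=0.000000, w=-1.210000:
  k1 = f(0.000000, -1.210000) = 1.506900
  k2 = f(0.290000, -0.772999) = 1.009722
  w ← -1.210000 + (0.29/2)·(1.506900 + 1.009722) = -0.845090
t=0.290000, w=-0.845090:
  k1 = f(0.290000, -0.845090) = 1.073883
  k2 = f(0.580000, -0.533664) = 0.715717
  w ← -0.845090 + (0.29/2)·(1.073883 + 0.715717) = -0.585598
t=0.580000, w=-0.585598:
  k1 = f(0.580000, -0.585598) = 0.761938
  k2 = f(0.870000, -0.364636) = 0.504675
  w ← -0.585598 + (0.29/2)·(0.761938 + 0.504675) = -0.401939
w(0.87) ≈ -0.4019

-0.4019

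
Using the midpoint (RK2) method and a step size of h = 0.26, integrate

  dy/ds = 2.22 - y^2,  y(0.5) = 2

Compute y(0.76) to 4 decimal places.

1.7639

Midpoint: k1 = f(s_n, y_n); k2 = f(s_n + h/2, y_n + (h/2)·k1); y_{n+1} = y_n + h·k2.
s=0.500000, y=2.000000:
  k1 = f(0.500000, 2.000000) = -1.780000
  k2 = f(0.630000, 1.768600) = -0.907946
  y ← 2.000000 + 0.26·(-0.907946) = 1.763934
y(0.76) ≈ 1.7639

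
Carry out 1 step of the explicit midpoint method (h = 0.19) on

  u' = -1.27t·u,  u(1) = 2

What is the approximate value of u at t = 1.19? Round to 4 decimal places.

1.5353

Midpoint: k1 = f(t_n, u_n); k2 = f(t_n + h/2, u_n + (h/2)·k1); u_{n+1} = u_n + h·k2.
t=1.000000, u=2.000000:
  k1 = f(1.000000, 2.000000) = -2.540000
  k2 = f(1.095000, 1.758700) = -2.445736
  u ← 2.000000 + 0.19·(-2.445736) = 1.535310
u(1.19) ≈ 1.5353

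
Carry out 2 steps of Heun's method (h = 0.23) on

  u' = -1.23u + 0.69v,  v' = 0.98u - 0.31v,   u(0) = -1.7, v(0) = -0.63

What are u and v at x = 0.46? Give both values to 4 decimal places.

Heun on (u,v): k1 = f(x_n, state_n); k2 = f(x_n + h, state_n + h·k1); state_{n+1} = state_n + (h/2)·(k1 + k2).
0.000000: (-1.700000, -0.630000)
  k1 = (1.656300, -1.470700)
  predictor → (-1.319051, -0.968261)
  k2 = (0.954333, -0.992509)
  → (-1.399777, -0.913269)
0.230000: (-1.399777, -0.913269)
  k1 = (1.091570, -1.088668)
  predictor → (-1.148716, -1.163663)
  k2 = (0.609993, -0.765006)
  → (-1.204097, -1.126442)
(u(0.46), v(0.46)) ≈ (-1.2041, -1.1264)

-1.2041, -1.1264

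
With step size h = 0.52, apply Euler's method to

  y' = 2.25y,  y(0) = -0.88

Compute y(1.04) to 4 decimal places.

Euler: y_{n+1} = y_n + h·f(x_n, y_n).
x=0.000000, y=-0.880000: f=-1.980000 → y ← -0.880000 + 0.52·(-1.980000) = -1.909600
x=0.520000, y=-1.909600: f=-4.296600 → y ← -1.909600 + 0.52·(-4.296600) = -4.143832
y(1.04) ≈ -4.1438

-4.1438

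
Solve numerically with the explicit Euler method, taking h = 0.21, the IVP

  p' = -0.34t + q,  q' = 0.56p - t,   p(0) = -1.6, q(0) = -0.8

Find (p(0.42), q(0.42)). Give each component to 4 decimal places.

Euler on (p,q): p_{n+1} = p_n + h·p', q_{n+1} = q_n + h·q'.
0.000000: (-1.600000, -0.800000); f=(-0.800000, -0.896000) → (-1.768000, -0.988160)
0.210000: (-1.768000, -0.988160); f=(-1.059560, -1.200080) → (-1.990508, -1.240177)
(p(0.42), q(0.42)) ≈ (-1.9905, -1.2402)

-1.9905, -1.2402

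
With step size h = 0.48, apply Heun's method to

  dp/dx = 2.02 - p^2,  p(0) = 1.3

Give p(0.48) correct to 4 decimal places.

Heun: k1 = f(x_n, p_n); k2 = f(x_n + h, p_n + h·k1); p_{n+1} = p_n + (h/2)·(k1 + k2).
x=0.000000, p=1.300000:
  k1 = f(0.000000, 1.300000) = 0.330000
  k2 = f(0.480000, 1.458400) = -0.106931
  p ← 1.300000 + (0.48/2)·(0.330000 + (-0.106931)) = 1.353537
p(0.48) ≈ 1.3535

1.3535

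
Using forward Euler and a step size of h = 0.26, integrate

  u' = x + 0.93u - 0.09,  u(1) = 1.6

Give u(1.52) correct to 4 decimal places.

Euler: u_{n+1} = u_n + h·f(x_n, u_n).
x=1.000000, u=1.600000: f=2.398000 → u ← 1.600000 + 0.26·2.398000 = 2.223480
x=1.260000, u=2.223480: f=3.237836 → u ← 2.223480 + 0.26·3.237836 = 3.065317
u(1.52) ≈ 3.0653

3.0653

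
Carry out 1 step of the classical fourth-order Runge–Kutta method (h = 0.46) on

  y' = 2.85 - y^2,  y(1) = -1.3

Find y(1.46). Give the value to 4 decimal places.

-0.4133

RK4: k1 = f(t_n, y_n); k2 = f(t_n + h/2, y_n + (h/2)·k1); k3 = f(t_n + h/2, y_n + (h/2)·k2); k4 = f(t_n + h, y_n + h·k3); y_{n+1} = y_n + (h/6)·(k1 + 2k2 + 2k3 + k4).
t=1.000000, y=-1.300000:
  k1 = f(1.000000, -1.300000) = 1.160000
  k2 = f(1.230000, -1.033200) = 1.782498
  k3 = f(1.230000, -0.890026) = 2.057855
  k4 = f(1.460000, -0.353387) = 2.725118
  y ← -1.300000 + (0.46/6)·(k1 + 2k2 + 2k3 + k4) = -0.413287
y(1.46) ≈ -0.4133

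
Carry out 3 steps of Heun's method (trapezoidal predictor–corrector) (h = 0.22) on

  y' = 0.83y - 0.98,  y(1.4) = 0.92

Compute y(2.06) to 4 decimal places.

Heun: k1 = f(s_n, y_n); k2 = f(s_n + h, y_n + h·k1); y_{n+1} = y_n + (h/2)·(k1 + k2).
s=1.400000, y=0.920000:
  k1 = f(1.400000, 0.920000) = -0.216400
  k2 = f(1.620000, 0.872392) = -0.255915
  y ← 0.920000 + (0.22/2)·(-0.216400 + (-0.255915)) = 0.868045
s=1.620000, y=0.868045:
  k1 = f(1.620000, 0.868045) = -0.259522
  k2 = f(1.840000, 0.810950) = -0.306911
  y ← 0.868045 + (0.22/2)·(-0.259522 + (-0.306911)) = 0.805738
s=1.840000, y=0.805738:
  k1 = f(1.840000, 0.805738) = -0.311238
  k2 = f(2.060000, 0.737265) = -0.368070
  y ← 0.805738 + (0.22/2)·(-0.311238 + (-0.368070)) = 0.731014
y(2.06) ≈ 0.7310

0.7310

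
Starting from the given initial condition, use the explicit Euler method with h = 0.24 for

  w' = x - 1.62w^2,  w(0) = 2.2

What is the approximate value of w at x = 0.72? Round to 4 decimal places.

0.4076

Euler: w_{n+1} = w_n + h·f(x_n, w_n).
x=0.000000, w=2.200000: f=-7.840800 → w ← 2.200000 + 0.24·(-7.840800) = 0.318208
x=0.240000, w=0.318208: f=0.075965 → w ← 0.318208 + 0.24·0.075965 = 0.336440
x=0.480000, w=0.336440: f=0.296630 → w ← 0.336440 + 0.24·0.296630 = 0.407631
w(0.72) ≈ 0.4076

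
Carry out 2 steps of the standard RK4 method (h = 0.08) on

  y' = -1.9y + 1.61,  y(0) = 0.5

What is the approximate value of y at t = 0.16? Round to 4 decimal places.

0.5911

RK4: k1 = f(t_n, y_n); k2 = f(t_n + h/2, y_n + (h/2)·k1); k3 = f(t_n + h/2, y_n + (h/2)·k2); k4 = f(t_n + h, y_n + h·k3); y_{n+1} = y_n + (h/6)·(k1 + 2k2 + 2k3 + k4).
t=0.000000, y=0.500000:
  k1 = f(0.000000, 0.500000) = 0.660000
  k2 = f(0.040000, 0.526400) = 0.609840
  k3 = f(0.040000, 0.524394) = 0.613652
  k4 = f(0.080000, 0.549092) = 0.566725
  y ← 0.500000 + (0.08/6)·(k1 + 2k2 + 2k3 + k4) = 0.548983
t=0.080000, y=0.548983:
  k1 = f(0.080000, 0.548983) = 0.566933
  k2 = f(0.120000, 0.571660) = 0.523846
  k3 = f(0.120000, 0.569937) = 0.527120
  k4 = f(0.160000, 0.591152) = 0.486810
  y ← 0.548983 + (0.08/6)·(k1 + 2k2 + 2k3 + k4) = 0.591058
y(0.16) ≈ 0.5911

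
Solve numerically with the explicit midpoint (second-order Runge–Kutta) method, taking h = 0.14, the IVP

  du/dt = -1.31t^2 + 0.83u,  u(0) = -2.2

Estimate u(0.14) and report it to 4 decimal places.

-2.4714

Midpoint: k1 = f(t_n, u_n); k2 = f(t_n + h/2, u_n + (h/2)·k1); u_{n+1} = u_n + h·k2.
t=0.000000, u=-2.200000:
  k1 = f(0.000000, -2.200000) = -1.826000
  k2 = f(0.070000, -2.327820) = -1.938510
  u ← -2.200000 + 0.14·(-1.938510) = -2.471391
u(0.14) ≈ -2.4714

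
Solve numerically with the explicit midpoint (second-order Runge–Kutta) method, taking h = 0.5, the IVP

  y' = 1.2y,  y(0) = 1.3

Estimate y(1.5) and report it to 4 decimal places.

7.3317

Midpoint: k1 = f(x_n, y_n); k2 = f(x_n + h/2, y_n + (h/2)·k1); y_{n+1} = y_n + h·k2.
x=0.000000, y=1.300000:
  k1 = f(0.000000, 1.300000) = 1.560000
  k2 = f(0.250000, 1.690000) = 2.028000
  y ← 1.300000 + 0.5·2.028000 = 2.314000
x=0.500000, y=2.314000:
  k1 = f(0.500000, 2.314000) = 2.776800
  k2 = f(0.750000, 3.008200) = 3.609840
  y ← 2.314000 + 0.5·3.609840 = 4.118920
x=1.000000, y=4.118920:
  k1 = f(1.000000, 4.118920) = 4.942704
  k2 = f(1.250000, 5.354596) = 6.425515
  y ← 4.118920 + 0.5·6.425515 = 7.331678
y(1.5) ≈ 7.3317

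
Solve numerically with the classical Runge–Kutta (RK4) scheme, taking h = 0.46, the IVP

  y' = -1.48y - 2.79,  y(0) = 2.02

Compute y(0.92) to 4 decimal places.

-0.8801

RK4: k1 = f(x_n, y_n); k2 = f(x_n + h/2, y_n + (h/2)·k1); k3 = f(x_n + h/2, y_n + (h/2)·k2); k4 = f(x_n + h, y_n + h·k3); y_{n+1} = y_n + (h/6)·(k1 + 2k2 + 2k3 + k4).
x=0.000000, y=2.020000:
  k1 = f(0.000000, 2.020000) = -5.779600
  k2 = f(0.230000, 0.690692) = -3.812224
  k3 = f(0.230000, 1.143188) = -4.481919
  k4 = f(0.460000, -0.041683) = -2.728310
  y ← 2.020000 + (0.46/6)·(k1 + 2k2 + 2k3 + k4) = 0.095958
x=0.460000, y=0.095958:
  k1 = f(0.460000, 0.095958) = -2.932018
  k2 = f(0.690000, -0.578406) = -1.933959
  k3 = f(0.690000, -0.348852) = -2.273699
  k4 = f(0.920000, -0.949943) = -1.384084
  y ← 0.095958 + (0.46/6)·(k1 + 2k2 + 2k3 + k4) = -0.880117
y(0.92) ≈ -0.8801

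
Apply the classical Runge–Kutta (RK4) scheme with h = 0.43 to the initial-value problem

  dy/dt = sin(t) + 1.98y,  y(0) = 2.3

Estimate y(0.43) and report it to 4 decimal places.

5.5014

RK4: k1 = f(t_n, y_n); k2 = f(t_n + h/2, y_n + (h/2)·k1); k3 = f(t_n + h/2, y_n + (h/2)·k2); k4 = f(t_n + h, y_n + h·k3); y_{n+1} = y_n + (h/6)·(k1 + 2k2 + 2k3 + k4).
t=0.000000, y=2.300000:
  k1 = f(0.000000, 2.300000) = 4.554000
  k2 = f(0.215000, 3.279110) = 6.705985
  k3 = f(0.215000, 3.741787) = 7.622085
  k4 = f(0.430000, 5.577497) = 11.460314
  y ← 2.300000 + (0.43/6)·(k1 + 2k2 + 2k3 + k4) = 5.501383
y(0.43) ≈ 5.5014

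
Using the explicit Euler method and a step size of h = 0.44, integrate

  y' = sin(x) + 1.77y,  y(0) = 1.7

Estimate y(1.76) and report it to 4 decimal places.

18.6424

Euler: y_{n+1} = y_n + h·f(x_n, y_n).
x=0.000000, y=1.700000: f=3.009000 → y ← 1.700000 + 0.44·3.009000 = 3.023960
x=0.440000, y=3.023960: f=5.778349 → y ← 3.023960 + 0.44·5.778349 = 5.566433
x=0.880000, y=5.566433: f=10.623326 → y ← 5.566433 + 0.44·10.623326 = 10.240697
x=1.320000, y=10.240697: f=19.094749 → y ← 10.240697 + 0.44·19.094749 = 18.642386
y(1.76) ≈ 18.6424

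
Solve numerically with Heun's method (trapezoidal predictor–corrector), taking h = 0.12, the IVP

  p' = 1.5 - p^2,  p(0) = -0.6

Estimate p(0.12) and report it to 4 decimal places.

-0.4545

Heun: k1 = f(x_n, p_n); k2 = f(x_n + h, p_n + h·k1); p_{n+1} = p_n + (h/2)·(k1 + k2).
x=0.000000, p=-0.600000:
  k1 = f(0.000000, -0.600000) = 1.140000
  k2 = f(0.120000, -0.463200) = 1.285446
  p ← -0.600000 + (0.12/2)·(1.140000 + 1.285446) = -0.454473
p(0.12) ≈ -0.4545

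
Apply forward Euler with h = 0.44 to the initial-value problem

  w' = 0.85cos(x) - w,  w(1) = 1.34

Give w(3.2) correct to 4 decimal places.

-0.4232

Euler: w_{n+1} = w_n + h·f(x_n, w_n).
x=1.000000, w=1.340000: f=-0.880743 → w ← 1.340000 + 0.44·(-0.880743) = 0.952473
x=1.440000, w=0.952473: f=-0.841613 → w ← 0.952473 + 0.44·(-0.841613) = 0.582163
x=1.880000, w=0.582163: f=-0.840819 → w ← 0.582163 + 0.44·(-0.840819) = 0.212203
x=2.320000, w=0.212203: f=-0.791101 → w ← 0.212203 + 0.44·(-0.791101) = -0.135881
x=2.760000, w=-0.135881: f=-0.652981 → w ← -0.135881 + 0.44·(-0.652981) = -0.423193
w(3.2) ≈ -0.4232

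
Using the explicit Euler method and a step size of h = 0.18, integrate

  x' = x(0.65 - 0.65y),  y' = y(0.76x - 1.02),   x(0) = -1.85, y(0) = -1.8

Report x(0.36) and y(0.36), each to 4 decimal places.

-3.0348, -0.4871

Euler on (x,y): x_{n+1} = x_n + h·x', y_{n+1} = y_n + h·y'.
0.000000: (-1.850000, -1.800000); f=(-3.367000, 4.366800) → (-2.456060, -1.013976)
0.180000: (-2.456060, -1.013976); f=(-3.215190, 2.926949) → (-3.034794, -0.487125)
(x(0.36), y(0.36)) ≈ (-3.0348, -0.4871)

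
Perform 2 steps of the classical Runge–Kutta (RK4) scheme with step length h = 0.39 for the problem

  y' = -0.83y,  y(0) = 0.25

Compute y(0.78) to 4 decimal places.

RK4: k1 = f(s_n, y_n); k2 = f(s_n + h/2, y_n + (h/2)·k1); k3 = f(s_n + h/2, y_n + (h/2)·k2); k4 = f(s_n + h, y_n + h·k3); y_{n+1} = y_n + (h/6)·(k1 + 2k2 + 2k3 + k4).
s=0.000000, y=0.250000:
  k1 = f(0.000000, 0.250000) = -0.207500
  k2 = f(0.195000, 0.209537) = -0.173916
  k3 = f(0.195000, 0.216086) = -0.179352
  k4 = f(0.390000, 0.180053) = -0.149444
  y ← 0.250000 + (0.39/6)·(k1 + 2k2 + 2k3 + k4) = 0.180874
s=0.390000, y=0.180874:
  k1 = f(0.390000, 0.180874) = -0.150125
  k2 = f(0.585000, 0.151599) = -0.125828
  k3 = f(0.585000, 0.156337) = -0.129760
  k4 = f(0.780000, 0.130267) = -0.108122
  y ← 0.180874 + (0.39/6)·(k1 + 2k2 + 2k3 + k4) = 0.130861
y(0.78) ≈ 0.1309

0.1309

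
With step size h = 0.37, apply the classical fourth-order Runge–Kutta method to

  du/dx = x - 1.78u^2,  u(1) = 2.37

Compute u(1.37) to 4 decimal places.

0.6666

RK4: k1 = f(x_n, u_n); k2 = f(x_n + h/2, u_n + (h/2)·k1); k3 = f(x_n + h/2, u_n + (h/2)·k2); k4 = f(x_n + h, u_n + h·k3); u_{n+1} = u_n + (h/6)·(k1 + 2k2 + 2k3 + k4).
x=1.000000, u=2.370000:
  k1 = f(1.000000, 2.370000) = -8.998082
  k2 = f(1.185000, 0.705355) = 0.299405
  k3 = f(1.185000, 2.425390) = -9.285879
  k4 = f(1.370000, -1.065775) = -0.651860
  u ← 2.370000 + (0.37/6)·(k1 + 2k2 + 2k3 + k4) = 0.666588
u(1.37) ≈ 0.6666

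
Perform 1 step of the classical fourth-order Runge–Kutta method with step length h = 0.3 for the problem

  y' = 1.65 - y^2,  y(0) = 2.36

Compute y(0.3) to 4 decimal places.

1.6957

RK4: k1 = f(t_n, y_n); k2 = f(t_n + h/2, y_n + (h/2)·k1); k3 = f(t_n + h/2, y_n + (h/2)·k2); k4 = f(t_n + h, y_n + h·k3); y_{n+1} = y_n + (h/6)·(k1 + 2k2 + 2k3 + k4).
t=0.000000, y=2.360000:
  k1 = f(0.000000, 2.360000) = -3.919600
  k2 = f(0.150000, 1.772060) = -1.490197
  k3 = f(0.150000, 2.136471) = -2.914506
  k4 = f(0.300000, 1.485648) = -0.557150
  y ← 2.360000 + (0.3/6)·(k1 + 2k2 + 2k3 + k4) = 1.695692
y(0.3) ≈ 1.6957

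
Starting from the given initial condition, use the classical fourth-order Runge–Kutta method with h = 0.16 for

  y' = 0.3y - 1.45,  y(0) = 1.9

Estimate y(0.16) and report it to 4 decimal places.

RK4: k1 = f(x_n, y_n); k2 = f(x_n + h/2, y_n + (h/2)·k1); k3 = f(x_n + h/2, y_n + (h/2)·k2); k4 = f(x_n + h, y_n + h·k3); y_{n+1} = y_n + (h/6)·(k1 + 2k2 + 2k3 + k4).
x=0.000000, y=1.900000:
  k1 = f(0.000000, 1.900000) = -0.880000
  k2 = f(0.080000, 1.829600) = -0.901120
  k3 = f(0.080000, 1.827910) = -0.901627
  k4 = f(0.160000, 1.755740) = -0.923278
  y ← 1.900000 + (0.16/6)·(k1 + 2k2 + 2k3 + k4) = 1.755766
y(0.16) ≈ 1.7558

1.7558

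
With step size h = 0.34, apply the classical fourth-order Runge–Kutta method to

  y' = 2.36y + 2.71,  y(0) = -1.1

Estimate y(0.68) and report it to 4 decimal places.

-0.9086

RK4: k1 = f(s_n, y_n); k2 = f(s_n + h/2, y_n + (h/2)·k1); k3 = f(s_n + h/2, y_n + (h/2)·k2); k4 = f(s_n + h, y_n + h·k3); y_{n+1} = y_n + (h/6)·(k1 + 2k2 + 2k3 + k4).
s=0.000000, y=-1.100000:
  k1 = f(0.000000, -1.100000) = 0.114000
  k2 = f(0.170000, -1.080620) = 0.159737
  k3 = f(0.170000, -1.072845) = 0.178086
  k4 = f(0.340000, -1.039451) = 0.256897
  y ← -1.100000 + (0.34/6)·(k1 + 2k2 + 2k3 + k4) = -1.040696
s=0.340000, y=-1.040696:
  k1 = f(0.340000, -1.040696) = 0.253958
  k2 = f(0.510000, -0.997523) = 0.355845
  k3 = f(0.510000, -0.980202) = 0.396723
  k4 = f(0.680000, -0.905810) = 0.572288
  y ← -1.040696 + (0.34/6)·(k1 + 2k2 + 2k3 + k4) = -0.908584
y(0.68) ≈ -0.9086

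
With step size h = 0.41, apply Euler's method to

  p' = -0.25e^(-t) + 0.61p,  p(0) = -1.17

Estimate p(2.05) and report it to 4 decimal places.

Euler: p_{n+1} = p_n + h·f(t_n, p_n).
t=0.000000, p=-1.170000: f=-0.963700 → p ← -1.170000 + 0.41·(-0.963700) = -1.565117
t=0.410000, p=-1.565117: f=-1.120634 → p ← -1.565117 + 0.41·(-1.120634) = -2.024577
t=0.820000, p=-2.024577: f=-1.345100 → p ← -2.024577 + 0.41·(-1.345100) = -2.576068
t=1.230000, p=-2.576068: f=-1.644475 → p ← -2.576068 + 0.41·(-1.644475) = -3.250302
t=1.640000, p=-3.250302: f=-2.031179 → p ← -3.250302 + 0.41·(-2.031179) = -4.083086
p(2.05) ≈ -4.0831

-4.0831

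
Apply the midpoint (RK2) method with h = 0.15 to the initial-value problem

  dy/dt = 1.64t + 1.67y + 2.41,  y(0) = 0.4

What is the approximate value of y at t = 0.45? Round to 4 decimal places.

2.6479

Midpoint: k1 = f(t_n, y_n); k2 = f(t_n + h/2, y_n + (h/2)·k1); y_{n+1} = y_n + h·k2.
t=0.000000, y=0.400000:
  k1 = f(0.000000, 0.400000) = 3.078000
  k2 = f(0.075000, 0.630850) = 3.586520
  y ← 0.400000 + 0.15·3.586520 = 0.937978
t=0.150000, y=0.937978:
  k1 = f(0.150000, 0.937978) = 4.222423
  k2 = f(0.225000, 1.254660) = 4.874282
  y ← 0.937978 + 0.15·4.874282 = 1.669120
t=0.300000, y=1.669120:
  k1 = f(0.300000, 1.669120) = 5.689431
  k2 = f(0.375000, 2.095827) = 6.525032
  y ← 1.669120 + 0.15·6.525032 = 2.647875
y(0.45) ≈ 2.6479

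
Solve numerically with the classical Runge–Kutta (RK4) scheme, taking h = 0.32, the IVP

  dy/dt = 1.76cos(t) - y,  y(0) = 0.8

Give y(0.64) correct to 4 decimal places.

RK4: k1 = f(t_n, y_n); k2 = f(t_n + h/2, y_n + (h/2)·k1); k3 = f(t_n + h/2, y_n + (h/2)·k2); k4 = f(t_n + h, y_n + h·k3); y_{n+1} = y_n + (h/6)·(k1 + 2k2 + 2k3 + k4).
t=0.000000, y=0.800000:
  k1 = f(0.000000, 0.800000) = 0.960000
  k2 = f(0.160000, 0.953600) = 0.783920
  k3 = f(0.160000, 0.925427) = 0.812093
  k4 = f(0.320000, 1.059870) = 0.610785
  y ← 0.800000 + (0.32/6)·(k1 + 2k2 + 2k3 + k4) = 1.054017
t=0.320000, y=1.054017:
  k1 = f(0.320000, 1.054017) = 0.616638
  k2 = f(0.480000, 1.152679) = 0.408432
  k3 = f(0.480000, 1.119366) = 0.441745
  k4 = f(0.640000, 1.195375) = 0.216313
  y ← 1.054017 + (0.32/6)·(k1 + 2k2 + 2k3 + k4) = 1.189126
y(0.64) ≈ 1.1891

1.1891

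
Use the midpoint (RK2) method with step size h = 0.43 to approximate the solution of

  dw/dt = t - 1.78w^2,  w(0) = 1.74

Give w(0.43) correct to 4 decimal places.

1.5738

Midpoint: k1 = f(t_n, w_n); k2 = f(t_n + h/2, w_n + (h/2)·k1); w_{n+1} = w_n + h·k2.
t=0.000000, w=1.740000:
  k1 = f(0.000000, 1.740000) = -5.389128
  k2 = f(0.215000, 0.581337) = -0.386557
  w ← 1.740000 + 0.43·(-0.386557) = 1.573781
w(0.43) ≈ 1.5738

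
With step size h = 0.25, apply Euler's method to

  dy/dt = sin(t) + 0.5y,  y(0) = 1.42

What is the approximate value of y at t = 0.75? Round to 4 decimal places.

Euler: y_{n+1} = y_n + h·f(t_n, y_n).
t=0.000000, y=1.420000: f=0.710000 → y ← 1.420000 + 0.25·0.710000 = 1.597500
t=0.250000, y=1.597500: f=1.046154 → y ← 1.597500 + 0.25·1.046154 = 1.859038
t=0.500000, y=1.859038: f=1.408945 → y ← 1.859038 + 0.25·1.408945 = 2.211275
y(0.75) ≈ 2.2113

2.2113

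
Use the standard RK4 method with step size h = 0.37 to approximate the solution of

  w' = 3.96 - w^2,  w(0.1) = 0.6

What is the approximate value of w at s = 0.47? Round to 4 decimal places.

1.5414

RK4: k1 = f(s_n, w_n); k2 = f(s_n + h/2, w_n + (h/2)·k1); k3 = f(s_n + h/2, w_n + (h/2)·k2); k4 = f(s_n + h, w_n + h·k3); w_{n+1} = w_n + (h/6)·(k1 + 2k2 + 2k3 + k4).
s=0.100000, w=0.600000:
  k1 = f(0.100000, 0.600000) = 3.600000
  k2 = f(0.285000, 1.266000) = 2.357244
  k3 = f(0.285000, 1.036090) = 2.886517
  k4 = f(0.470000, 1.668011) = 1.177738
  w ← 0.600000 + (0.37/6)·(k1 + 2k2 + 2k3 + k4) = 1.541358
w(0.47) ≈ 1.5414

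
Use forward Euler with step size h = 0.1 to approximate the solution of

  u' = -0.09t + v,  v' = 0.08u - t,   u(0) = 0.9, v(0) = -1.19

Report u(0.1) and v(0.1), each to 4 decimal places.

0.7810, -1.1828

Euler on (u,v): u_{n+1} = u_n + h·u', v_{n+1} = v_n + h·v'.
0.000000: (0.900000, -1.190000); f=(-1.190000, 0.072000) → (0.781000, -1.182800)
(u(0.1), v(0.1)) ≈ (0.7810, -1.1828)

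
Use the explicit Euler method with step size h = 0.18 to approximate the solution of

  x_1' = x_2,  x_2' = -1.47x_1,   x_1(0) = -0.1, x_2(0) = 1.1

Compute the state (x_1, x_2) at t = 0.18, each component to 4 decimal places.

0.0980, 1.1265

Euler on (x_1,x_2): x_1_{n+1} = x_1_n + h·x_1', x_2_{n+1} = x_2_n + h·x_2'.
0.000000: (-0.100000, 1.100000); f=(1.100000, 0.147000) → (0.098000, 1.126460)
(x_1(0.18), x_2(0.18)) ≈ (0.0980, 1.1265)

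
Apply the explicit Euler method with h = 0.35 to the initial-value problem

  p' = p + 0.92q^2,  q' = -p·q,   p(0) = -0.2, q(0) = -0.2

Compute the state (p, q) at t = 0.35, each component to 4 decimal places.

-0.2571, -0.2140

Euler on (p,q): p_{n+1} = p_n + h·p', q_{n+1} = q_n + h·q'.
0.000000: (-0.200000, -0.200000); f=(-0.163200, -0.040000) → (-0.257120, -0.214000)
(p(0.35), q(0.35)) ≈ (-0.2571, -0.2140)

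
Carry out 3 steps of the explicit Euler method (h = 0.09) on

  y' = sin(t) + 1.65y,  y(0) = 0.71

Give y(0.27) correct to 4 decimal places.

Euler: y_{n+1} = y_n + h·f(t_n, y_n).
t=0.000000, y=0.710000: f=1.171500 → y ← 0.710000 + 0.09·1.171500 = 0.815435
t=0.090000, y=0.815435: f=1.435346 → y ← 0.815435 + 0.09·1.435346 = 0.944616
t=0.180000, y=0.944616: f=1.737646 → y ← 0.944616 + 0.09·1.737646 = 1.101004
y(0.27) ≈ 1.1010

1.1010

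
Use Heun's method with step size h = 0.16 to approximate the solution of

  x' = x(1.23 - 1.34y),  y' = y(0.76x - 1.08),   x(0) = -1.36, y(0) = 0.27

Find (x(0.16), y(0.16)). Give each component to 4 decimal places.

-1.5772, 0.1921

Heun on (x,y): k1 = f(s_n, state_n); k2 = f(s_n + h, state_n + h·k1); state_{n+1} = state_n + (h/2)·(k1 + k2).
0.000000: (-1.360000, 0.270000)
  k1 = (-1.180752, -0.570672)
  predictor → (-1.548920, 0.178692)
  k2 = (-1.534286, -0.403341)
  → (-1.577203, 0.192079)
(x(0.16), y(0.16)) ≈ (-1.5772, 0.1921)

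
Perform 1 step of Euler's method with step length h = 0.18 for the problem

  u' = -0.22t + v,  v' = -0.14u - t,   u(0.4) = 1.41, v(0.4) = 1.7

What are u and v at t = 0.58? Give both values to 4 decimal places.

1.7002, 1.5925

Euler on (u,v): u_{n+1} = u_n + h·u', v_{n+1} = v_n + h·v'.
0.400000: (1.410000, 1.700000); f=(1.612000, -0.597400) → (1.700160, 1.592468)
(u(0.58), v(0.58)) ≈ (1.7002, 1.5925)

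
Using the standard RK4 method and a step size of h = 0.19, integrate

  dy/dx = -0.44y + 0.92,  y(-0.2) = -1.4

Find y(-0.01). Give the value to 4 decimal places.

RK4: k1 = f(x_n, y_n); k2 = f(x_n + h/2, y_n + (h/2)·k1); k3 = f(x_n + h/2, y_n + (h/2)·k2); k4 = f(x_n + h, y_n + h·k3); y_{n+1} = y_n + (h/6)·(k1 + 2k2 + 2k3 + k4).
x=-0.200000, y=-1.400000:
  k1 = f(-0.200000, -1.400000) = 1.536000
  k2 = f(-0.105000, -1.254080) = 1.471795
  k3 = f(-0.105000, -1.260179) = 1.474479
  k4 = f(-0.010000, -1.119849) = 1.412734
  y ← -1.400000 + (0.19/6)·(k1 + 2k2 + 2k3 + k4) = -1.120026
y(-0.01) ≈ -1.1200

-1.1200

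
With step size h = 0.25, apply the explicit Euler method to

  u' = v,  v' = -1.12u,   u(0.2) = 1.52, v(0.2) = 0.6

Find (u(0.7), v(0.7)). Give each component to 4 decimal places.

Euler on (u,v): u_{n+1} = u_n + h·u', v_{n+1} = v_n + h·v'.
0.200000: (1.520000, 0.600000); f=(0.600000, -1.702400) → (1.670000, 0.174400)
0.450000: (1.670000, 0.174400); f=(0.174400, -1.870400) → (1.713600, -0.293200)
(u(0.7), v(0.7)) ≈ (1.7136, -0.2932)

1.7136, -0.2932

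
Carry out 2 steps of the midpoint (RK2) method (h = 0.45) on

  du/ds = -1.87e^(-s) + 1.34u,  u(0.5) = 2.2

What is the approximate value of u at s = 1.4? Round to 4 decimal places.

5.6481

Midpoint: k1 = f(s_n, u_n); k2 = f(s_n + h/2, u_n + (h/2)·k1); u_{n+1} = u_n + h·k2.
s=0.500000, u=2.200000:
  k1 = f(0.500000, 2.200000) = 1.813788
  k2 = f(0.725000, 2.608102) = 2.589170
  u ← 2.200000 + 0.45·2.589170 = 3.365127
s=0.950000, u=3.365127:
  k1 = f(0.950000, 3.365127) = 3.786064
  k2 = f(1.175000, 4.216991) = 5.073276
  u ← 3.365127 + 0.45·5.073276 = 5.648101
u(1.4) ≈ 5.6481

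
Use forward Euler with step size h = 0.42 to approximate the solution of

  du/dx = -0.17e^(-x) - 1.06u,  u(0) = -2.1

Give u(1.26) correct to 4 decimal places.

Euler: u_{n+1} = u_n + h·f(x_n, u_n).
x=0.000000, u=-2.100000: f=2.056000 → u ← -2.100000 + 0.42·2.056000 = -1.236480
x=0.420000, u=-1.236480: f=1.198971 → u ← -1.236480 + 0.42·1.198971 = -0.732912
x=0.840000, u=-0.732912: f=0.703496 → u ← -0.732912 + 0.42·0.703496 = -0.437444
u(1.26) ≈ -0.4374

-0.4374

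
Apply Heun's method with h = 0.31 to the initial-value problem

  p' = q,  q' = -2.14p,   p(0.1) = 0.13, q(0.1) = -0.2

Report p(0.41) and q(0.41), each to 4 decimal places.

Heun on (p,q): k1 = f(t_n, state_n); k2 = f(t_n + h, state_n + h·k1); state_{n+1} = state_n + (h/2)·(k1 + k2).
0.100000: (0.130000, -0.200000)
  k1 = (-0.200000, -0.278200)
  predictor → (0.068000, -0.286242)
  k2 = (-0.286242, -0.145520)
  → (0.054632, -0.265677)
(p(0.41), q(0.41)) ≈ (0.0546, -0.2657)

0.0546, -0.2657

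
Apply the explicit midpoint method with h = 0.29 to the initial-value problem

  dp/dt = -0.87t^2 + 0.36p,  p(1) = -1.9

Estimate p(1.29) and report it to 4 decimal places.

Midpoint: k1 = f(t_n, p_n); k2 = f(t_n + h/2, p_n + (h/2)·k1); p_{n+1} = p_n + h·k2.
t=1.000000, p=-1.900000:
  k1 = f(1.000000, -1.900000) = -1.554000
  k2 = f(1.145000, -2.125330) = -1.905711
  p ← -1.900000 + 0.29·(-1.905711) = -2.452656
p(1.29) ≈ -2.4527

-2.4527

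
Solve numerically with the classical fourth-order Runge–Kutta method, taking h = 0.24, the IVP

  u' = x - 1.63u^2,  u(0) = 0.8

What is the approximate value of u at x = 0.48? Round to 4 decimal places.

0.5794

RK4: k1 = f(x_n, u_n); k2 = f(x_n + h/2, u_n + (h/2)·k1); k3 = f(x_n + h/2, u_n + (h/2)·k2); k4 = f(x_n + h, u_n + h·k3); u_{n+1} = u_n + (h/6)·(k1 + 2k2 + 2k3 + k4).
x=0.000000, u=0.800000:
  k1 = f(0.000000, 0.800000) = -1.043200
  k2 = f(0.120000, 0.674816) = -0.622264
  k3 = f(0.120000, 0.725328) = -0.737545
  k4 = f(0.240000, 0.622989) = -0.392628
  u ← 0.800000 + (0.24/6)·(k1 + 2k2 + 2k3 + k4) = 0.633782
x=0.240000, u=0.633782:
  k1 = f(0.240000, 0.633782) = -0.414738
  k2 = f(0.360000, 0.584014) = -0.195947
  k3 = f(0.360000, 0.610269) = -0.247057
  k4 = f(0.480000, 0.574488) = -0.057960
  u ← 0.633782 + (0.24/6)·(k1 + 2k2 + 2k3 + k4) = 0.579434
u(0.48) ≈ 0.5794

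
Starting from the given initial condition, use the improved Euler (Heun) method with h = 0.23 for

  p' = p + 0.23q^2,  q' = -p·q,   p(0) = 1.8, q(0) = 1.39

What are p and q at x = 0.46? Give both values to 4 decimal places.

Heun on (p,q): k1 = f(x_n, state_n); k2 = f(x_n + h, state_n + h·k1); state_{n+1} = state_n + (h/2)·(k1 + k2).
0.000000: (1.800000, 1.390000)
  k1 = (2.244383, -2.502000)
  predictor → (2.316208, 0.814540)
  k2 = (2.468807, -1.886644)
  → (2.342017, 0.885306)
0.230000: (2.342017, 0.885306)
  k1 = (2.522283, -2.073401)
  predictor → (2.922142, 0.408424)
  k2 = (2.960508, -1.193472)
  → (2.972538, 0.509616)
(p(0.46), q(0.46)) ≈ (2.9725, 0.5096)

2.9725, 0.5096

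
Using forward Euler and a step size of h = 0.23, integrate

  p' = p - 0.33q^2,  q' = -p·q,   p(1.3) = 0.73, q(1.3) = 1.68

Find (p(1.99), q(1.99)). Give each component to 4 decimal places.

Euler on (p,q): p_{n+1} = p_n + h·p', q_{n+1} = q_n + h·q'.
1.300000: (0.730000, 1.680000); f=(-0.201392, -1.226400) → (0.683680, 1.397928)
1.530000: (0.683680, 1.397928); f=(0.038793, -0.955735) → (0.692602, 1.178109)
1.760000: (0.692602, 1.178109); f=(0.234582, -0.815961) → (0.746556, 0.990438)
(p(1.99), q(1.99)) ≈ (0.7466, 0.9904)

0.7466, 0.9904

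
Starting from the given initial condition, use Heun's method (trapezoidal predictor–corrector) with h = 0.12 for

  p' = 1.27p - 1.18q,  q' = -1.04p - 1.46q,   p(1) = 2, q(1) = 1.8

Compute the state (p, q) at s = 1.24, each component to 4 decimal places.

Heun on (p,q): k1 = f(s_n, state_n); k2 = f(s_n + h, state_n + h·k1); state_{n+1} = state_n + (h/2)·(k1 + k2).
1.000000: (2.000000, 1.800000)
  k1 = (0.416000, -4.708000)
  predictor → (2.049920, 1.235040)
  k2 = (1.146051, -3.935075)
  → (2.093723, 1.281415)
1.120000: (2.093723, 1.281415)
  k1 = (1.146958, -4.048339)
  predictor → (2.231358, 0.795615)
  k2 = (1.894999, -3.482210)
  → (2.276241, 0.829583)
(p(1.24), q(1.24)) ≈ (2.2762, 0.8296)

2.2762, 0.8296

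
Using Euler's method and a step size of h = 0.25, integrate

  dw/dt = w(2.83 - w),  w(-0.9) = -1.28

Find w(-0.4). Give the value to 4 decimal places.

-6.1151

Euler: w_{n+1} = w_n + h·f(t_n, w_n).
t=-0.900000, w=-1.280000: f=-5.260800 → w ← -1.280000 + 0.25·(-5.260800) = -2.595200
t=-0.650000, w=-2.595200: f=-14.079479 → w ← -2.595200 + 0.25·(-14.079479) = -6.115070
w(-0.4) ≈ -6.1151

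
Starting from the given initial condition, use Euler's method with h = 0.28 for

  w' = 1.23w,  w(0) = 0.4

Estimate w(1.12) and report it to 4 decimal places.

1.3067

Euler: w_{n+1} = w_n + h·f(s_n, w_n).
s=0.000000, w=0.400000: f=0.492000 → w ← 0.400000 + 0.28·0.492000 = 0.537760
s=0.280000, w=0.537760: f=0.661445 → w ← 0.537760 + 0.28·0.661445 = 0.722965
s=0.560000, w=0.722965: f=0.889246 → w ← 0.722965 + 0.28·0.889246 = 0.971954
s=0.840000, w=0.971954: f=1.195503 → w ← 0.971954 + 0.28·1.195503 = 1.306694
w(1.12) ≈ 1.3067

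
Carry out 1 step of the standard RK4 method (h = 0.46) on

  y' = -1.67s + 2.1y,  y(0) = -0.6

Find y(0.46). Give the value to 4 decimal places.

RK4: k1 = f(s_n, y_n); k2 = f(s_n + h/2, y_n + (h/2)·k1); k3 = f(s_n + h/2, y_n + (h/2)·k2); k4 = f(s_n + h, y_n + h·k3); y_{n+1} = y_n + (h/6)·(k1 + 2k2 + 2k3 + k4).
s=0.000000, y=-0.600000:
  k1 = f(0.000000, -0.600000) = -1.260000
  k2 = f(0.230000, -0.889800) = -2.252680
  k3 = f(0.230000, -1.118116) = -2.732144
  k4 = f(0.460000, -1.856786) = -4.667452
  y ← -0.600000 + (0.46/6)·(k1 + 2k2 + 2k3 + k4) = -1.818778
y(0.46) ≈ -1.8188

-1.8188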